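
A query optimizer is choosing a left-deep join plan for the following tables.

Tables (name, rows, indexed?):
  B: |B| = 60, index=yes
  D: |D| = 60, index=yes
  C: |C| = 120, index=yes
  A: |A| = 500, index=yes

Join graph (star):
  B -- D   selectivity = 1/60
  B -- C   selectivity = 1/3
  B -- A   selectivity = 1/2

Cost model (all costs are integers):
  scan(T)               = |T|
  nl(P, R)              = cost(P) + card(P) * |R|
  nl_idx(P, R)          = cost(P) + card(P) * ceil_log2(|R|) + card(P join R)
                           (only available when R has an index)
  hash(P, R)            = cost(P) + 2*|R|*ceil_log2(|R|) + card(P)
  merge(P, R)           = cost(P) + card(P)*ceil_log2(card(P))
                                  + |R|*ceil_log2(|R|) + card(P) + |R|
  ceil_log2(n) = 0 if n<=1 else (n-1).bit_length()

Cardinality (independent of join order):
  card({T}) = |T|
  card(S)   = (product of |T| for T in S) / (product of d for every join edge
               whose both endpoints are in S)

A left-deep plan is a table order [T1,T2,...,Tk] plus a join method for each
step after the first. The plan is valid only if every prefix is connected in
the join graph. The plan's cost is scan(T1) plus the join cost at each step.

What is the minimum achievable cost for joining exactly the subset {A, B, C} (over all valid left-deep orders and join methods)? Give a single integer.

Selinger DP over subsets of {A,B,C}:
  {B}: scan cost=60, card=60
  {C}: scan cost=120, card=120
  {A}: scan cost=500, card=500
  {BC}: card=2400; try (B,hash)→960, (C,merge)→1440, (B,merge)→1500, (C,hash)→1800, (C,nl_idx)→2880, (B,nl_idx)→3240 …(+2); best=960 via (B,hash)
  {AB}: card=15000; try (B,hash)→1720, (A,merge)→5480, (B,merge)→5920, (A,hash)→9120, (A,nl_idx)→15600, (B,nl_idx)→18500 …(+2); best=1720 via (B,hash)
  {ABC}: card=600000; try (A,hash)→12360, (C,hash)→18400, (A,merge)→37160, (C,merge)→227680, (A,nl_idx)→622560, (C,nl_idx)→706720 …(+2); best=12360 via (A,hash)

12360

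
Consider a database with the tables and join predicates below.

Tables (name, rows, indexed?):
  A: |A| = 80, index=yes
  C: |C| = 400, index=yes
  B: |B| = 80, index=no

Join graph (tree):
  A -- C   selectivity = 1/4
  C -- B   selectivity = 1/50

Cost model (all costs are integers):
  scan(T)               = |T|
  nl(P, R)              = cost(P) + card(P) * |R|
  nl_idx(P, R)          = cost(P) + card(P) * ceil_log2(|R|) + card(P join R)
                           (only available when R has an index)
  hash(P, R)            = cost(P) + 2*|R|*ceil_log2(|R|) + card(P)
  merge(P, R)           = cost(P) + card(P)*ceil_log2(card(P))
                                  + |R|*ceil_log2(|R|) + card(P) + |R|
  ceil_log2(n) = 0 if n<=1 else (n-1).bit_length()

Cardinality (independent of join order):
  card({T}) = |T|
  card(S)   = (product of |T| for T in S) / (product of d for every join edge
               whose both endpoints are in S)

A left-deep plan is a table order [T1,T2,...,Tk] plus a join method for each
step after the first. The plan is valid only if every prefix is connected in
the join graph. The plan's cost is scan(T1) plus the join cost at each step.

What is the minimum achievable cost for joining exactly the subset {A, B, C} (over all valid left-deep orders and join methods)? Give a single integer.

Selinger DP over subsets of {A,B,C}:
  {A}: scan cost=80, card=80
  {C}: scan cost=400, card=400
  {B}: scan cost=80, card=80
  {AC}: card=8000; try (A,hash)→1920, (C,merge)→4720, (A,merge)→5040, (C,hash)→7360, (C,nl_idx)→8800, (A,nl_idx)→11200 …(+2); best=1920 via (A,hash)
  {BC}: card=640; try (C,nl_idx)→1440, (B,hash)→1920, (C,merge)→4720, (B,merge)→5040, (C,hash)→7360, (C,nl)→32080 …(+1); best=1440 via (C,nl_idx)
  {ABC}: card=12800; try (A,hash)→3200, (A,merge)→9120, (B,hash)→11040, (A,nl_idx)→18720, (A,nl)→52640, (B,merge)→114560 …(+1); best=3200 via (A,hash)

3200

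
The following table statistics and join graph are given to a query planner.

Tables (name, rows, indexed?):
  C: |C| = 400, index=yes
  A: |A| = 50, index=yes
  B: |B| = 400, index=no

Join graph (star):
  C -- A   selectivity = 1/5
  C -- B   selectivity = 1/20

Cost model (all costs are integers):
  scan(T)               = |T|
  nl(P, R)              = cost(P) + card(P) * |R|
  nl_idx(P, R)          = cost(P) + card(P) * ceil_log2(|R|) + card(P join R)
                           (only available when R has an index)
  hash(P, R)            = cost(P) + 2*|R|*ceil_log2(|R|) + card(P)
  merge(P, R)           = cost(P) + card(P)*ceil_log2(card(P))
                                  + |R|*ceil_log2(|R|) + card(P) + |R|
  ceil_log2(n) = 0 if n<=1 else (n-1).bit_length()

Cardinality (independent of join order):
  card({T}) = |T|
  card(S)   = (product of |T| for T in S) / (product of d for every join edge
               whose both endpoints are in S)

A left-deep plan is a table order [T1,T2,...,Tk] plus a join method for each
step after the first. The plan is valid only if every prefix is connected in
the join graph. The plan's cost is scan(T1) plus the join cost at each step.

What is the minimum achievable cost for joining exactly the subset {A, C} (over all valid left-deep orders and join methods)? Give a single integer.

1400

Selinger DP over subsets of {A,C}:
  {C}: scan cost=400, card=400
  {A}: scan cost=50, card=50
  {AC}: card=4000; try (A,hash)→1400, (C,merge)→4400, (C,nl_idx)→4500, (A,merge)→4750, (A,nl_idx)→6800, (C,hash)→7300 …(+2); best=1400 via (A,hash)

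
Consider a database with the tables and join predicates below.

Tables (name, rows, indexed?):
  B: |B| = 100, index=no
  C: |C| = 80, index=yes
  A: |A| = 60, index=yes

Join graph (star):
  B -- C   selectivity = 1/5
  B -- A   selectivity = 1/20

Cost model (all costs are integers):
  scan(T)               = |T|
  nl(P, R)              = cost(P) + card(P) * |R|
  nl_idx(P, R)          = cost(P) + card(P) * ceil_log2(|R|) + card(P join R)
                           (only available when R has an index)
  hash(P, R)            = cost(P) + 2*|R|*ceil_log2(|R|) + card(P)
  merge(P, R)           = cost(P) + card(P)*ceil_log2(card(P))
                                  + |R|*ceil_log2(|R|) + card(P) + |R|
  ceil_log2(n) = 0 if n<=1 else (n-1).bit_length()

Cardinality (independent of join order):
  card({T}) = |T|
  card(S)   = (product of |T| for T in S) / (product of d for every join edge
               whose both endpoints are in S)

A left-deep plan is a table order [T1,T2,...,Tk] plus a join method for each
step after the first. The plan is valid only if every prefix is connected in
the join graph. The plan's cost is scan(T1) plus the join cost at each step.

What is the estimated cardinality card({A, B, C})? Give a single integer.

Tables in S: A(60), B(100), C(80)
Edges inside S: B-C(d=5), B-A(d=20)
numerator = 60 * 100 * 80 = 480000
denominator = 5 * 20 = 100
card(S) = 480000 / 100 = 4800

4800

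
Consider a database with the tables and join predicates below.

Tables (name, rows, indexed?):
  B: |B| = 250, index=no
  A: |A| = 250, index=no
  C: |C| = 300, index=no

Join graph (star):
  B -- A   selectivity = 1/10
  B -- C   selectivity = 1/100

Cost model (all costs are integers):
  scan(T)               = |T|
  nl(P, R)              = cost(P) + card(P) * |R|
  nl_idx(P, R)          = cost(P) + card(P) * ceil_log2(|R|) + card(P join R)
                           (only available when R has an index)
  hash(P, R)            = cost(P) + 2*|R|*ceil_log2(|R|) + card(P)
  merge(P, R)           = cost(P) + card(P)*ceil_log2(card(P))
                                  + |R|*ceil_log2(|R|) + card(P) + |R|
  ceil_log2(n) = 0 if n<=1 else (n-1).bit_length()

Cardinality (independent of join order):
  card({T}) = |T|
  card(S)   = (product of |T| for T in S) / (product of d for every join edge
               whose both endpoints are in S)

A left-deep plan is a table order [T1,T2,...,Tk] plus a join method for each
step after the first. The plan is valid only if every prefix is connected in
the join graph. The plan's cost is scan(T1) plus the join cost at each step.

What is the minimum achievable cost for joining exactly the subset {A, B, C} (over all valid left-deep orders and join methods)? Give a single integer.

Selinger DP over subsets of {A,B,C}:
  {B}: scan cost=250, card=250
  {A}: scan cost=250, card=250
  {C}: scan cost=300, card=300
  {AB}: card=6250; try (B,hash)→4500, (A,hash)→4500, (B,merge)→4750, (A,merge)→4750, (B,nl)→62750, (A,nl)→62750; best=4500 via (B,hash)
  {BC}: card=750; try (B,hash)→4600, (C,merge)→5500, (B,merge)→5550, (C,hash)→5900, (C,nl)→75250, (B,nl)→75300; best=4600 via (B,hash)
  {ABC}: card=18750; try (A,hash)→9350, (A,merge)→15100, (C,hash)→16150, (C,merge)→95000, (A,nl)→192100, (C,nl)→1879500; best=9350 via (A,hash)

9350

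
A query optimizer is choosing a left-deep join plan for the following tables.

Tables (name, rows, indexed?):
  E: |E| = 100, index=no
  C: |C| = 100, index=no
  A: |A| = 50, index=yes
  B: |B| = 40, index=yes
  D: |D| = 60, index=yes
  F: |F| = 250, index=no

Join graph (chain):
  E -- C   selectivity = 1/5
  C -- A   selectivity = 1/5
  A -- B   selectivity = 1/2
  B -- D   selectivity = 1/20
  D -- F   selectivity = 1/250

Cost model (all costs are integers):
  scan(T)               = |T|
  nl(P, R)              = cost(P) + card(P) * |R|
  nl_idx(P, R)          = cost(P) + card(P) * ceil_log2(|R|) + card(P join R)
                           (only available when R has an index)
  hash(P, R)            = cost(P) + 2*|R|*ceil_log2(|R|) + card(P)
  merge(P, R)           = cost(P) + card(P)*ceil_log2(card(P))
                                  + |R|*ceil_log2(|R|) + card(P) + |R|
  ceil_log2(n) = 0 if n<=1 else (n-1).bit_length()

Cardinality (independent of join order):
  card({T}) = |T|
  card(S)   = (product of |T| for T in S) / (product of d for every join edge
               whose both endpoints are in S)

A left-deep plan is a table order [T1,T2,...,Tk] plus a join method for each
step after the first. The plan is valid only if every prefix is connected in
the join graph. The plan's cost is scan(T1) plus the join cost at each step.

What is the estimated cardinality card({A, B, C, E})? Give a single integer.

Tables in S: A(50), B(40), C(100), E(100)
Edges inside S: E-C(d=5), C-A(d=5), A-B(d=2)
numerator = 50 * 40 * 100 * 100 = 20000000
denominator = 5 * 5 * 2 = 50
card(S) = 20000000 / 50 = 400000

400000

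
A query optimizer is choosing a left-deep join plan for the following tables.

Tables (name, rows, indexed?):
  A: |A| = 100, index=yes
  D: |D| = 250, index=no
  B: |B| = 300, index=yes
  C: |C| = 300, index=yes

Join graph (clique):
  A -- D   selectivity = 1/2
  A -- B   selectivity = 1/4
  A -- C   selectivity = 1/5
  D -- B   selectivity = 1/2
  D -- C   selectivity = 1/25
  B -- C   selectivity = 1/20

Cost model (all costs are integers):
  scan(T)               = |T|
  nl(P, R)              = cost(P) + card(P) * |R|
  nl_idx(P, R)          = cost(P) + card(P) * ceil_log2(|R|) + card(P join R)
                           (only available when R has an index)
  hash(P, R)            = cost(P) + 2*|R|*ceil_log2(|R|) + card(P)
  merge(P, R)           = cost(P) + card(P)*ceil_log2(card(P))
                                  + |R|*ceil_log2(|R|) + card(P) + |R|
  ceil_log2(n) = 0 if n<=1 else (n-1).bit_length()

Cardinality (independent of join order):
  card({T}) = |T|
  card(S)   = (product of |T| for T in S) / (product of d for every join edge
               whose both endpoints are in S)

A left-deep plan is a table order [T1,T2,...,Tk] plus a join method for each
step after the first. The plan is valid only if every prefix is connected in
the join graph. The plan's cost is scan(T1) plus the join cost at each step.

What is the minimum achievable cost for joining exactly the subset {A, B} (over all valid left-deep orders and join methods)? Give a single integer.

Selinger DP over subsets of {A,B}:
  {A}: scan cost=100, card=100
  {B}: scan cost=300, card=300
  {AB}: card=7500; try (A,hash)→2000, (B,merge)→3900, (A,merge)→4100, (B,hash)→5600, (B,nl_idx)→8500, (A,nl_idx)→9900 …(+2); best=2000 via (A,hash)

2000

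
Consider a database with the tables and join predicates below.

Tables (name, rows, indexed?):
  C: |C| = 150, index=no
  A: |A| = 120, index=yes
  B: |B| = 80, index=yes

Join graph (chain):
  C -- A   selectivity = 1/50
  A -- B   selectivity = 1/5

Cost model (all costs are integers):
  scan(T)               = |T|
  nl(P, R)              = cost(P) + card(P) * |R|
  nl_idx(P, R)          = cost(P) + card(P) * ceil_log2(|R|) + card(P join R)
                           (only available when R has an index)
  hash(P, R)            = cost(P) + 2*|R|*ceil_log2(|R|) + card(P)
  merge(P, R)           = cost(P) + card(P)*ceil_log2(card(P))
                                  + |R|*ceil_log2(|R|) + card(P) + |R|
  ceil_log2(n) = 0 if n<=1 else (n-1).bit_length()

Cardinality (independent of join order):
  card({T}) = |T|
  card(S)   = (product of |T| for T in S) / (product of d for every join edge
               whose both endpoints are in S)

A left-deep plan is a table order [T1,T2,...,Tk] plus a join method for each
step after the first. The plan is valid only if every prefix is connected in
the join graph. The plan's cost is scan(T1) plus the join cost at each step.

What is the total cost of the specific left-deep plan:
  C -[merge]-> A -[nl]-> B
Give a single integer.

31260

step 1: scan C: cost=150, card=150
step 2: join A via merge
    card(P join A) = 150*120/(50) = 360
    cost = 150 + 150*8 + 120*7 + 150 + 120 = 2460
step 3: join B via nl
    card(P join B) = 360*80/(5) = 5760
    cost = 2460 + 360*80 = 31260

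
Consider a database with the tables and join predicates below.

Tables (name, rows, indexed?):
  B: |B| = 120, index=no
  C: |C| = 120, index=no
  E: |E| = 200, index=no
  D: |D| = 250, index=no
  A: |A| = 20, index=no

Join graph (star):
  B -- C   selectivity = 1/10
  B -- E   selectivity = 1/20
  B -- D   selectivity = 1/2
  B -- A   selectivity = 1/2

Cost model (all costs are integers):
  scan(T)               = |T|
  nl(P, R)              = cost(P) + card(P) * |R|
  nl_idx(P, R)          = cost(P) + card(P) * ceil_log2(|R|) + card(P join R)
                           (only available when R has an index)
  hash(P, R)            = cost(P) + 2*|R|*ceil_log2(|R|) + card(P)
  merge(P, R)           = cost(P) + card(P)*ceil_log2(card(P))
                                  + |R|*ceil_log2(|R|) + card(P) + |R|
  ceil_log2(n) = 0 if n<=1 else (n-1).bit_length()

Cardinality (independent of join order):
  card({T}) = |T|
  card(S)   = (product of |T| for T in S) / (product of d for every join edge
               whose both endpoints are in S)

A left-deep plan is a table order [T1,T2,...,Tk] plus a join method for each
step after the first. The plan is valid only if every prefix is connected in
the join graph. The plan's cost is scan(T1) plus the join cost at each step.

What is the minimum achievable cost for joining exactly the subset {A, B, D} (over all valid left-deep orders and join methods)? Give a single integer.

Selinger DP over subsets of {A,B,D}:
  {B}: scan cost=120, card=120
  {D}: scan cost=250, card=250
  {A}: scan cost=20, card=20
  {BD}: card=15000; try (B,hash)→2180, (D,merge)→3330, (B,merge)→3460, (D,hash)→4240, (D,nl)→30120, (B,nl)→30250; best=2180 via (B,hash)
  {AB}: card=1200; try (A,hash)→440, (B,merge)→1100, (A,merge)→1200, (B,hash)→1720, (B,nl)→2420, (A,nl)→2520; best=440 via (A,hash)
  {ABD}: card=150000; try (D,hash)→5640, (D,merge)→17090, (A,hash)→17380, (A,merge)→227300, (D,nl)→300440, (A,nl)→302180; best=5640 via (D,hash)

5640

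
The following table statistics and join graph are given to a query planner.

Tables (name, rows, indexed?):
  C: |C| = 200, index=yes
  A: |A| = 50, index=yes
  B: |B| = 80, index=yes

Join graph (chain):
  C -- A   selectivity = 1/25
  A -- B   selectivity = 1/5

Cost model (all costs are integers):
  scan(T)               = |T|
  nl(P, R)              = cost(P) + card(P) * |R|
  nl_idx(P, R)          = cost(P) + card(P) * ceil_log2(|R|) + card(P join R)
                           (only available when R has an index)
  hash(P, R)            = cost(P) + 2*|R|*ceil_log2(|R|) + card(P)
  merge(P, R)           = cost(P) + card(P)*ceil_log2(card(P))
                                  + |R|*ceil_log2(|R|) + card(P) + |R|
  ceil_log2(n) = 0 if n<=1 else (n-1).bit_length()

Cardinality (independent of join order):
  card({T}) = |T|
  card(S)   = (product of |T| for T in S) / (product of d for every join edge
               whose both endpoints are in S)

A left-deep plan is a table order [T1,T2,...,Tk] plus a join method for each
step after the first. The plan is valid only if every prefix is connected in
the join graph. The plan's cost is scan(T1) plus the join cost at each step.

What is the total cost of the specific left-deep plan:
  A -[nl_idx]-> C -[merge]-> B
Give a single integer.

5490

step 1: scan A: cost=50, card=50
step 2: join C via nl_idx
    card(P join C) = 50*200/(25) = 400
    cost = 50 + 50*8 + 400 = 850
step 3: join B via merge
    card(P join B) = 400*80/(5) = 6400
    cost = 850 + 400*9 + 80*7 + 400 + 80 = 5490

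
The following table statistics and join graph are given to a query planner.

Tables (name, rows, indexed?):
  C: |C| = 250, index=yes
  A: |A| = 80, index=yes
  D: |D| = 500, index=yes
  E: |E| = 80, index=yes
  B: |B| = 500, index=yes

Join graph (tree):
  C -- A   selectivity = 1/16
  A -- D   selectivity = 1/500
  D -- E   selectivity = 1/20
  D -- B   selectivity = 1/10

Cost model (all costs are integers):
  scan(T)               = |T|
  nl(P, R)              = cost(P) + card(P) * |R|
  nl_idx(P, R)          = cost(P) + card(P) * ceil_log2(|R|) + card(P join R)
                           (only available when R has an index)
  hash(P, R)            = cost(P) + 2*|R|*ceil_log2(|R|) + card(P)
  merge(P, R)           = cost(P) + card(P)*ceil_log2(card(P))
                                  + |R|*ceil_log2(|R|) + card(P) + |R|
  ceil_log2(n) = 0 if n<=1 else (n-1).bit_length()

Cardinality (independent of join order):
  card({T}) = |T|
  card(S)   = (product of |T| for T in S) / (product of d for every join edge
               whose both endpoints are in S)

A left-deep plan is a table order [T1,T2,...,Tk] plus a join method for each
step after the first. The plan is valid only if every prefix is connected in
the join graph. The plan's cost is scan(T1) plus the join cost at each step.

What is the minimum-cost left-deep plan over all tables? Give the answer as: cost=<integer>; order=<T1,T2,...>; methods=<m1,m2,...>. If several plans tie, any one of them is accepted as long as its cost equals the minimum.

Selinger DP (subsets sized 1..n):
  {C}: scan cost=250, card=250
  {A}: scan cost=80, card=80
  {D}: scan cost=500, card=500
  {E}: scan cost=80, card=80
  {B}: scan cost=500, card=500
  {AC}: card=1250; try (A,hash)→1620, (C,nl_idx)→1970, (C,merge)→2970, (A,merge)→3140, (A,nl_idx)→3250, (C,hash)→4160 …(+2); best=1620 via (A,hash)
  {AD}: card=80; try (D,nl_idx)→880, (A,hash)→2120, (A,nl_idx)→4080, (D,merge)→5720, (A,merge)→6140, (D,hash)→9160 …(+2); best=880 via (D,nl_idx)
  {DE}: card=2000; try (E,hash)→2120, (D,nl_idx)→2800, (D,merge)→5720, (E,nl_idx)→6000, (E,merge)→6140, (D,hash)→9160 …(+2); best=2120 via (E,hash)
  {BD}: card=25000; try (D,hash)→10000, (B,hash)→10000, (D,merge)→10500, (B,merge)→10500, (D,nl_idx)→30000, (B,nl_idx)→30000 …(+2); best=10000 via (D,hash)
  {ACD}: card=1250; try (C,nl_idx)→2770, (C,merge)→3770, (C,hash)→4960, (D,hash)→11870, (D,nl_idx)→14120, (C,nl)→20880 …(+2); best=2770 via (C,nl_idx)
  {ADE}: card=320; try (E,nl_idx)→1760, (E,hash)→2080, (E,merge)→2160, (A,hash)→5240, (E,nl)→7280, (A,nl_idx)→16440 …(+2); best=1760 via (E,nl_idx)
  {ABD}: card=4000; try (B,nl_idx)→5600, (B,merge)→6520, (B,hash)→9960, (A,hash)→36120, (B,nl)→40880, (A,nl_idx)→189000 …(+2); best=5600 via (B,nl_idx)
  {BDE}: card=100000; try (B,hash)→13120, (B,merge)→31120, (E,hash)→36120, (B,nl_idx)→120120, (E,nl_idx)→285000, (E,merge)→410640 …(+2); best=13120 via (B,hash)
  {ACDE}: card=5000; try (E,hash)→5140, (C,hash)→6080, (C,merge)→7210, (C,nl_idx)→9320, (E,nl_idx)→16520, (E,merge)→18410 …(+2); best=5140 via (E,hash)
  {ABCD}: card=62500; try (B,hash)→13020, (C,hash)→13600, (B,merge)→22770, (C,merge)→59850, (B,nl_idx)→76520, (C,nl_idx)→100100 …(+2); best=13020 via (B,hash)
  {ABDE}: card=16000; try (B,merge)→9960, (E,hash)→10720, (B,hash)→11080, (B,nl_idx)→20640, (E,nl_idx)→49600, (E,merge)→58240 …(+6); best=9960 via (B,merge)
  {ABCDE}: card=250000; try (B,hash)→19140, (C,hash)→29960, (E,hash)→76640, (B,merge)→80140, (C,merge)→252210, (B,nl_idx)→300140 …(+6); best=19140 via (B,hash)

cost=19140; order=A,D,C,E,B; methods=nl_idx,nl_idx,hash,hash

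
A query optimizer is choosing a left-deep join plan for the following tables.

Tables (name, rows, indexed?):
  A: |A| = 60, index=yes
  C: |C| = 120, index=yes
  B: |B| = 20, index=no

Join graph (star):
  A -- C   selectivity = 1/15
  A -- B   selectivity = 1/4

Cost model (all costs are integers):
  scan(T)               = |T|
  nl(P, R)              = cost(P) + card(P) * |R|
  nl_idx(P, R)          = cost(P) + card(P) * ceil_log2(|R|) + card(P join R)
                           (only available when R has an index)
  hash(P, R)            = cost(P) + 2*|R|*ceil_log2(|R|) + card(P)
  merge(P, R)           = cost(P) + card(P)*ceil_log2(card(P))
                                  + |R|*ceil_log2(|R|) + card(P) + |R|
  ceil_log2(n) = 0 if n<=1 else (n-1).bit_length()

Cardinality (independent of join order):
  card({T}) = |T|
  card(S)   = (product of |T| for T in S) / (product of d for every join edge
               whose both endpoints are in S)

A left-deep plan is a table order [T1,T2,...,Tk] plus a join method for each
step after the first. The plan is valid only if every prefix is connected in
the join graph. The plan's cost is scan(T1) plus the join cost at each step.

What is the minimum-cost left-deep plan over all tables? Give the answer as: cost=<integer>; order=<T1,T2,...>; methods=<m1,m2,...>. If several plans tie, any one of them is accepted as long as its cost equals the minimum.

Selinger DP (subsets sized 1..n):
  {A}: scan cost=60, card=60
  {C}: scan cost=120, card=120
  {B}: scan cost=20, card=20
  {AC}: card=480; try (C,nl_idx)→960, (A,hash)→960, (A,nl_idx)→1320, (C,merge)→1440, (A,merge)→1500, (C,hash)→1800 …(+2); best=960 via (C,nl_idx)
  {AB}: card=300; try (B,hash)→320, (A,nl_idx)→440, (A,merge)→560, (B,merge)→600, (A,hash)→760, (A,nl)→1220 …(+1); best=320 via (B,hash)
  {ABC}: card=2400; try (B,hash)→1640, (C,hash)→2300, (C,merge)→4280, (C,nl_idx)→4820, (B,merge)→5880, (B,nl)→10560 …(+1); best=1640 via (B,hash)

cost=1640; order=A,C,B; methods=nl_idx,hash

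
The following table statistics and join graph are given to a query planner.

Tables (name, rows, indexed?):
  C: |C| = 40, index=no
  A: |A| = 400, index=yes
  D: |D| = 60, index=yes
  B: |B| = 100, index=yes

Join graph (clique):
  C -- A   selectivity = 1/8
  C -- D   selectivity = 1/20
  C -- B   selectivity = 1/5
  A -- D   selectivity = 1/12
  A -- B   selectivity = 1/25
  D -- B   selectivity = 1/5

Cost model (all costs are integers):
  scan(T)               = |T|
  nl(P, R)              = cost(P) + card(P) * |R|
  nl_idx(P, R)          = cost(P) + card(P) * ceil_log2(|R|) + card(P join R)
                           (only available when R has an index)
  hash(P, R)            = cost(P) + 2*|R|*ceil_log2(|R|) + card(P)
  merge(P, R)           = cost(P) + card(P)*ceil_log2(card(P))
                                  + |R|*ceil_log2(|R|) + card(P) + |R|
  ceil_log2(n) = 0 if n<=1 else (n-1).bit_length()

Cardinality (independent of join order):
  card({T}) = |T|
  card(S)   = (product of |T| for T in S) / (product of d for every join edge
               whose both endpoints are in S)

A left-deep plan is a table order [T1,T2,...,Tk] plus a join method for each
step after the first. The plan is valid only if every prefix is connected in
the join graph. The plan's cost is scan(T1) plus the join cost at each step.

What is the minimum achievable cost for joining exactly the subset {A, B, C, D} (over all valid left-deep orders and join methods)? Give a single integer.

Selinger DP over subsets of {A,B,C,D}:
  {C}: scan cost=40, card=40
  {A}: scan cost=400, card=400
  {D}: scan cost=60, card=60
  {B}: scan cost=100, card=100
  {AC}: card=2000; try (C,hash)→1280, (A,nl_idx)→2400, (A,merge)→4320, (C,merge)→4680, (A,hash)→7280, (A,nl)→16040 …(+1); best=1280 via (C,hash)
  {CD}: card=120; try (D,nl_idx)→400, (C,hash)→600, (D,merge)→740, (C,merge)→760, (D,hash)→800, (D,nl)→2440 …(+1); best=400 via (D,nl_idx)
  {BC}: card=800; try (C,hash)→680, (B,merge)→1120, (B,nl_idx)→1120, (C,merge)→1180, (B,hash)→1480, (B,nl)→4040 …(+1); best=680 via (C,hash)
  {AD}: card=2000; try (D,hash)→1520, (A,nl_idx)→2600, (A,merge)→4480, (D,nl_idx)→4800, (D,merge)→4820, (A,hash)→7320 …(+2); best=1520 via (D,hash)
  {AB}: card=1600; try (B,hash)→2200, (A,nl_idx)→2600, (B,nl_idx)→4800, (A,merge)→4900, (B,merge)→5200, (A,hash)→7400 …(+2); best=2200 via (B,hash)
  {BD}: card=1200; try (D,hash)→920, (B,merge)→1280, (D,merge)→1320, (B,hash)→1520, (B,nl_idx)→1680, (D,nl_idx)→1900 …(+2); best=920 via (D,hash)
  {ACD}: card=500; try (A,nl_idx)→1980, (D,hash)→4000, (C,hash)→4000, (A,merge)→5360, (A,hash)→7720, (D,nl_idx)→13780 …(+5); best=1980 via (A,nl_idx)
  {ABC}: card=1600; try (C,hash)→4280, (B,hash)→4680, (A,hash)→8680, (A,nl_idx)→9480, (A,merge)→13480, (B,nl_idx)→16880 …(+5); best=4280 via (C,hash)
  {BCD}: card=480; try (B,nl_idx)→1720, (B,hash)→1920, (B,merge)→2160, (D,hash)→2200, (C,hash)→2600, (D,nl_idx)→5960 …(+5); best=1720 via (B,nl_idx)
  {ABD}: card=1600; try (D,hash)→4520, (B,hash)→4920, (A,hash)→9320, (A,nl_idx)→13320, (D,nl_idx)→13400, (B,nl_idx)→17120 …(+6); best=4520 via (D,hash)
  {ABCD}: card=80; try (B,hash)→3880, (B,nl_idx)→5560, (A,nl_idx)→6120, (D,hash)→6600, (C,hash)→6600, (B,merge)→7780 …(+9); best=3880 via (B,hash)

3880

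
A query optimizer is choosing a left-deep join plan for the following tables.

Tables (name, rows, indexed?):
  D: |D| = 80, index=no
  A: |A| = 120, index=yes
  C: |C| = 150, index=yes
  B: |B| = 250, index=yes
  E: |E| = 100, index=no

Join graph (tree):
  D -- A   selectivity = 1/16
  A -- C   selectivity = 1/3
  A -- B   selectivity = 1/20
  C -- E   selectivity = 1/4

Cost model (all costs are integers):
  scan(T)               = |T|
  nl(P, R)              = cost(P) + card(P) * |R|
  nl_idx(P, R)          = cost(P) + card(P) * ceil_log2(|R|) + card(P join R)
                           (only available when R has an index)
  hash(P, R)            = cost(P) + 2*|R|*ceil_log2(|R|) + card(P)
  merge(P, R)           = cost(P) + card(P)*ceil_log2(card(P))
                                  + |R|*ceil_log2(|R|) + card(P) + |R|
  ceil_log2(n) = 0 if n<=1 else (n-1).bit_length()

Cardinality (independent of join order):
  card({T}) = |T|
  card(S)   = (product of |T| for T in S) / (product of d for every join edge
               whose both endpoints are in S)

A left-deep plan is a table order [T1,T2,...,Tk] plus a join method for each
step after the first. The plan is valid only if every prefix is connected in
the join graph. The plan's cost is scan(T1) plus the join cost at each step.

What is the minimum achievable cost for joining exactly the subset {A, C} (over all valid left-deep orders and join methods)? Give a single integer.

Selinger DP over subsets of {A,C}:
  {A}: scan cost=120, card=120
  {C}: scan cost=150, card=150
  {AC}: card=6000; try (A,hash)→1980, (C,merge)→2430, (A,merge)→2460, (C,hash)→2640, (C,nl_idx)→7080, (A,nl_idx)→7200 …(+2); best=1980 via (A,hash)

1980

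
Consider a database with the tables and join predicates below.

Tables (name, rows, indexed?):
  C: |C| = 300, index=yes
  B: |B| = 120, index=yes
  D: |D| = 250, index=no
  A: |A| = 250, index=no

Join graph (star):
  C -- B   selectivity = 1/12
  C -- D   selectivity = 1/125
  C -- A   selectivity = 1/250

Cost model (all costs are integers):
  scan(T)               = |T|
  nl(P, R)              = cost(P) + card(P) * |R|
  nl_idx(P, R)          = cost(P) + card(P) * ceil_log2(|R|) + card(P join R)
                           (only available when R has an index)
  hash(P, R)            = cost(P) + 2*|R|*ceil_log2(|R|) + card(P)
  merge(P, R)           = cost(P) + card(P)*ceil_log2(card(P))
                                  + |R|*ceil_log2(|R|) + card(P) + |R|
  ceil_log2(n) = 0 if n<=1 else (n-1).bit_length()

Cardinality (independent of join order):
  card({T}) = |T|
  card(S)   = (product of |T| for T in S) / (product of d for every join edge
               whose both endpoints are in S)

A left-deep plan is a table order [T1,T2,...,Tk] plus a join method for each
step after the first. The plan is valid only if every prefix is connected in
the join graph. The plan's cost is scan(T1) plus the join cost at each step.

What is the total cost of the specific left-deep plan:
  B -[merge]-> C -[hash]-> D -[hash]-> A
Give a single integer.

step 1: scan B: cost=120, card=120
step 2: join C via merge
    card(P join C) = 120*300/(12) = 3000
    cost = 120 + 120*7 + 300*9 + 120 + 300 = 4080
step 3: join D via hash
    card(P join D) = 3000*250/(125) = 6000
    cost = 4080 + 2*250*8 + 3000 = 11080
step 4: join A via hash
    card(P join A) = 6000*250/(250) = 6000
    cost = 11080 + 2*250*8 + 6000 = 21080

21080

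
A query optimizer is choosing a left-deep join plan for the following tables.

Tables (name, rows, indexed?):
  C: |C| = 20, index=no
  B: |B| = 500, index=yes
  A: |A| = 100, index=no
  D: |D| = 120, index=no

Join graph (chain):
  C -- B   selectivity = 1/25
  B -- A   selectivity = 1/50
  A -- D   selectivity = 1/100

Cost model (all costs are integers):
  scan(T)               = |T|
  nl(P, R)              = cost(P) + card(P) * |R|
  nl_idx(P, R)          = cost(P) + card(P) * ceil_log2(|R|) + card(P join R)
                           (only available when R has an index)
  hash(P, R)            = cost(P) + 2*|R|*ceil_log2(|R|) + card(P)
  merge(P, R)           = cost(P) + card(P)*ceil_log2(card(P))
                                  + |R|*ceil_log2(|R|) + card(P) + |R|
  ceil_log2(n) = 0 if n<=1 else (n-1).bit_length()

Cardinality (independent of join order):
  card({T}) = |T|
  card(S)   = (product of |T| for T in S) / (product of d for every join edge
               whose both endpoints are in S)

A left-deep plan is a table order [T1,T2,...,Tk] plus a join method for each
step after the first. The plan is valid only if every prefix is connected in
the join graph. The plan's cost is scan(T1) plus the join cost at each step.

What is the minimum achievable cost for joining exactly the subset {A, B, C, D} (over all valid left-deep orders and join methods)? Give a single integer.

Selinger DP over subsets of {A,B,C,D}:
  {C}: scan cost=20, card=20
  {B}: scan cost=500, card=500
  {A}: scan cost=100, card=100
  {D}: scan cost=120, card=120
  {BC}: card=400; try (B,nl_idx)→600, (C,hash)→1200, (B,merge)→5140, (C,merge)→5620, (B,hash)→9040, (B,nl)→10020 …(+1); best=600 via (B,nl_idx)
  {AB}: card=1000; try (B,nl_idx)→2000, (A,hash)→2400, (B,merge)→5900, (A,merge)→6300, (B,hash)→9200, (B,nl)→50100 …(+1); best=2000 via (B,nl_idx)
  {AD}: card=120; try (A,hash)→1640, (D,merge)→1860, (D,hash)→1880, (A,merge)→1880, (D,nl)→12100, (A,nl)→12120; best=1640 via (A,hash)
  {ABC}: card=800; try (A,hash)→2400, (C,hash)→3200, (A,merge)→5400, (C,merge)→13120, (C,nl)→22000, (A,nl)→40600; best=2400 via (A,hash)
  {ABD}: card=1200; try (B,nl_idx)→3920, (D,hash)→4680, (B,merge)→7600, (B,hash)→10760, (D,merge)→13960, (B,nl)→61640 …(+1); best=3920 via (B,nl_idx)
  {ABCD}: card=960; try (D,hash)→4880, (C,hash)→5320, (D,merge)→12160, (C,merge)→18440, (C,nl)→27920, (D,nl)→98400; best=4880 via (D,hash)

4880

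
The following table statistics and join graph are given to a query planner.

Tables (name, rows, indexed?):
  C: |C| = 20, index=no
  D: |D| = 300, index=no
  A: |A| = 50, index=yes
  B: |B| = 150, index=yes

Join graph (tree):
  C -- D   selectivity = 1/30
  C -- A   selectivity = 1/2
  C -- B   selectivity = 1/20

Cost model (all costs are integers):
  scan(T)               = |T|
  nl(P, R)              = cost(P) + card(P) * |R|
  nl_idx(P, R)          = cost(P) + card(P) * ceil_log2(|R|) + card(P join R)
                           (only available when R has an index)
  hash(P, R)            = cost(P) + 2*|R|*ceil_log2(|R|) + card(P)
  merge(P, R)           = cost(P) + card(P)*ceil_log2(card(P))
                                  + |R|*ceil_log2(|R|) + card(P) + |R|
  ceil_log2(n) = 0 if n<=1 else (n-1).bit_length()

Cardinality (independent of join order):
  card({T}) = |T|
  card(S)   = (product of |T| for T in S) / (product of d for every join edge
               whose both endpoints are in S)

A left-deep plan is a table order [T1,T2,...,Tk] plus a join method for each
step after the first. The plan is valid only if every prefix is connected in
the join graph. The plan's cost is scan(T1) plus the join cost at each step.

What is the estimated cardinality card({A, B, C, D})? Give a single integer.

Tables in S: A(50), B(150), C(20), D(300)
Edges inside S: C-D(d=30), C-A(d=2), C-B(d=20)
numerator = 50 * 150 * 20 * 300 = 45000000
denominator = 30 * 2 * 20 = 1200
card(S) = 45000000 / 1200 = 37500

37500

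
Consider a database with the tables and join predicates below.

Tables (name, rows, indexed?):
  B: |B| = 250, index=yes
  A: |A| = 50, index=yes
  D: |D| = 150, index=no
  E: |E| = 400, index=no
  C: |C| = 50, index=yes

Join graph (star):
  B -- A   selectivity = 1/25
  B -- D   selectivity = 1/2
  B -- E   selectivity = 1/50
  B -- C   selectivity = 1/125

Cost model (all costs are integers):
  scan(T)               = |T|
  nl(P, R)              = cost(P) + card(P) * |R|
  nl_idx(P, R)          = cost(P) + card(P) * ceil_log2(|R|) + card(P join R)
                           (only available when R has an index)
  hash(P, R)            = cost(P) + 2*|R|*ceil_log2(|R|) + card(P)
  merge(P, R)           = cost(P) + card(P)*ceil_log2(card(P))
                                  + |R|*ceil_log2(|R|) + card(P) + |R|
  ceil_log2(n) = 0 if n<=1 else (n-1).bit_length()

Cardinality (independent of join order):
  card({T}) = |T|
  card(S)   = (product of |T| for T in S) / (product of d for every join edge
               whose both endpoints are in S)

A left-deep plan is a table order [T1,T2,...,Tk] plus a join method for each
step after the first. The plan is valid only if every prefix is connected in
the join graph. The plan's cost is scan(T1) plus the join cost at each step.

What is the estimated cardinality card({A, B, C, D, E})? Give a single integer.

120000

Tables in S: A(50), B(250), C(50), D(150), E(400)
Edges inside S: B-A(d=25), B-D(d=2), B-E(d=50), B-C(d=125)
numerator = 50 * 250 * 50 * 150 * 400 = 37500000000
denominator = 25 * 2 * 50 * 125 = 312500
card(S) = 37500000000 / 312500 = 120000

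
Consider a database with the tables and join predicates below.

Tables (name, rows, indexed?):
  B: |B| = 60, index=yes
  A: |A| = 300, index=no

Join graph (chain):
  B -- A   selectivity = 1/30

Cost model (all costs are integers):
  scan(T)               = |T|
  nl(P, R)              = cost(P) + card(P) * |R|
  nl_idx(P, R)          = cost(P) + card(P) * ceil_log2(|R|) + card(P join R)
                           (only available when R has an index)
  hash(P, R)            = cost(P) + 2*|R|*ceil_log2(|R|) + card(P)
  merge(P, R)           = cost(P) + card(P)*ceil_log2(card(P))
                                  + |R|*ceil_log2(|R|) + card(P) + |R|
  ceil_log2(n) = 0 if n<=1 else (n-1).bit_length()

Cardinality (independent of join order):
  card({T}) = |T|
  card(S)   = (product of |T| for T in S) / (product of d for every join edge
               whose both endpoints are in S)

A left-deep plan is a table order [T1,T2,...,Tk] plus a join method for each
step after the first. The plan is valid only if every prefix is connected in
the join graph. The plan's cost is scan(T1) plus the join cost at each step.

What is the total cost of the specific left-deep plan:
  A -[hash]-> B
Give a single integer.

1320

step 1: scan A: cost=300, card=300
step 2: join B via hash
    card(P join B) = 300*60/(30) = 600
    cost = 300 + 2*60*6 + 300 = 1320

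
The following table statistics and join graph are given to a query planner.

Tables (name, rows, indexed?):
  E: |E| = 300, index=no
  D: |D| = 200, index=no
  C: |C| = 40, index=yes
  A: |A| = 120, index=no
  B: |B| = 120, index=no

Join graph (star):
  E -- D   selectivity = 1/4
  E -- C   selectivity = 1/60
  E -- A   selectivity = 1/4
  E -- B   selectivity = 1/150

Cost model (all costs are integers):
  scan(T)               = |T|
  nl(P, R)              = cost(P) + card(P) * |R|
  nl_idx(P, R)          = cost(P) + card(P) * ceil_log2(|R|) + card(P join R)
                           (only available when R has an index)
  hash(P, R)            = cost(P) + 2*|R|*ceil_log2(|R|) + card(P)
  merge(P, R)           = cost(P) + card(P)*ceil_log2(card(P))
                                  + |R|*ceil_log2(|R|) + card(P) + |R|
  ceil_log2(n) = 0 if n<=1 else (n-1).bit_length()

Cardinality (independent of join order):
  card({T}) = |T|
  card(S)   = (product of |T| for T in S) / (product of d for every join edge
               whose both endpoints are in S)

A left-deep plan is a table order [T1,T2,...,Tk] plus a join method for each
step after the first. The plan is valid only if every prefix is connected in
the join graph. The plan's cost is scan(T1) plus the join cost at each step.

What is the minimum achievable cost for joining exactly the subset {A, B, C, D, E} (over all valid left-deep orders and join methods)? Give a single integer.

12800

Selinger DP over subsets of {A,B,C,D,E}:
  {E}: scan cost=300, card=300
  {D}: scan cost=200, card=200
  {C}: scan cost=40, card=40
  {A}: scan cost=120, card=120
  {B}: scan cost=120, card=120
  {DE}: card=15000; try (D,hash)→3800, (E,merge)→5000, (D,merge)→5100, (E,hash)→5800, (E,nl)→60200, (D,nl)→60300; best=3800 via (D,hash)
  {CE}: card=200; try (C,hash)→1080, (C,nl_idx)→2300, (E,merge)→3320, (C,merge)→3580, (E,hash)→5480, (E,nl)→12040 …(+1); best=1080 via (C,hash)
  {AE}: card=9000; try (A,hash)→2280, (E,merge)→4080, (A,merge)→4260, (E,hash)→5640, (E,nl)→36120, (A,nl)→36300; best=2280 via (A,hash)
  {BE}: card=240; try (B,hash)→2280, (E,merge)→4080, (B,merge)→4260, (E,hash)→5640, (E,nl)→36120, (B,nl)→36300; best=2280 via (B,hash)
  {CDE}: card=10000; try (D,hash)→4480, (D,merge)→4680, (C,hash)→19280, (D,nl)→41080, (C,nl_idx)→103800, (C,merge)→229080 …(+1); best=4480 via (D,hash)
  {ADE}: card=450000; try (D,hash)→14480, (A,hash)→20480, (D,merge)→139080, (A,merge)→229760, (D,nl)→1802280, (A,nl)→1803800; best=14480 via (D,hash)
  {BDE}: card=12000; try (D,hash)→5720, (D,merge)→6240, (B,hash)→20480, (D,nl)→50280, (B,merge)→229760, (B,nl)→1803800; best=5720 via (D,hash)
  {ACE}: card=6000; try (A,hash)→2960, (A,merge)→3840, (C,hash)→11760, (A,nl)→25080, (C,nl_idx)→62280, (C,merge)→137560 …(+1); best=2960 via (A,hash)
  {BCE}: card=160; try (B,hash)→2960, (C,hash)→3000, (B,merge)→3840, (C,nl_idx)→3880, (C,merge)→4720, (C,nl)→11880 …(+1); best=2960 via (B,hash)
  {ABE}: card=7200; try (A,hash)→4200, (A,merge)→5400, (B,hash)→12960, (A,nl)→31080, (B,merge)→138240, (B,nl)→1082280; best=4200 via (A,hash)
  {ACDE}: card=300000; try (D,hash)→12160, (A,hash)→16160, (D,merge)→88760, (A,merge)→155440, (C,hash)→464960, (D,nl)→1202960 …(+4); best=12160 via (D,hash)
  {BCDE}: card=8000; try (D,merge)→6200, (D,hash)→6320, (B,hash)→16160, (C,hash)→18200, (D,nl)→34960, (C,nl_idx)→85720 …(+4); best=6200 via (D,merge)
  {ABDE}: card=360000; try (D,hash)→14600, (A,hash)→19400, (D,merge)→106800, (A,merge)→186680, (B,hash)→466160, (D,nl)→1444200 …(+3); best=14600 via (D,hash)
  {ABCE}: card=4800; try (A,hash)→4800, (A,merge)→5360, (B,hash)→10640, (C,hash)→11880, (A,nl)→22160, (C,nl_idx)→52200 …(+4); best=4800 via (A,hash)
  {ABCDE}: card=240000; try (D,hash)→12800, (A,hash)→15880, (D,merge)→73800, (A,merge)→119160, (B,hash)→313840, (C,hash)→375080 …(+7); best=12800 via (D,hash)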